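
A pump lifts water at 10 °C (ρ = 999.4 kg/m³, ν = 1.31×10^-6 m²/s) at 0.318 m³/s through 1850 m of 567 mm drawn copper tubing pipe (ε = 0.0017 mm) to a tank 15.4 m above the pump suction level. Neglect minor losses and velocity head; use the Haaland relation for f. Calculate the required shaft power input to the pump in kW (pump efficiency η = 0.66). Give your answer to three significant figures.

P_shaft ≈ 88.8 kW

V = 4Q/(πD²) = 1.259 m/s; Re = 5.45×10^5; ε/D = 3.00×10^-6; f = 0.01290
h_f = f(L/D)V²/2g = 3.402 m
Total head H = z + h_f = 15.4 + 3.402 = 18.80 m
P_hyd = ρgQH = 999.4·9.81·0.318·18.80 = 58.62 kW
P_shaft = P_hyd/η = 58.62/0.66 = 88.82 kW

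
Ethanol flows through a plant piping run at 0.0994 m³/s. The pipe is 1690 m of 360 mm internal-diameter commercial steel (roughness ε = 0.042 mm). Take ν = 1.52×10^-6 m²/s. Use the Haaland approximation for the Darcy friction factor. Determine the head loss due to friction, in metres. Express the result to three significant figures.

V = 4Q/(πD²) = 4·0.0994/(π·0.360²) = 0.9765 m/s
Re = VD/ν = 0.9765·0.360/1.52×10^-6 = 2.31×10^5 → turbulent
ε/D = 0.042/360 = 1.17×10^-4
Haaland: f = 0.01595
h_f = f(L/D)V²/(2g) = 0.01595·(1690/0.360)·0.9765²/(2·9.81) = 3.640 m

h_f ≈ 3.64 m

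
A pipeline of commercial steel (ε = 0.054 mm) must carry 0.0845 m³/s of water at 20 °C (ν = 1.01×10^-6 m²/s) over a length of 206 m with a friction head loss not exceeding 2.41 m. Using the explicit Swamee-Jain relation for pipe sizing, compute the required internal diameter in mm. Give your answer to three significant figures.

D ≈ 244 mm

Swamee-Jain (Type III): D = 0.66·[ε^1.25·(LQ²/(gh_f))^4.75 + ν·Q^9.4·(L/(gh_f))^5.2]^0.04
LQ²/(gh_f) = 0.06221; L/(gh_f) = 8.713
Term 1 = ε^1.25·(…)^4.75 = 8.64×10^-12; Term 2 = ν·Q^9.4·(…)^5.2 = 6.39×10^-12
D = 0.66·(8.64×10^-12 + 6.39×10^-12)^0.04 = 0.2436 m = 244 mm
Check: V = 1.81 m/s, Re = 4.37×10^5, f = 0.01589, h_f = 2.25 m ≈ 2.41 m ✓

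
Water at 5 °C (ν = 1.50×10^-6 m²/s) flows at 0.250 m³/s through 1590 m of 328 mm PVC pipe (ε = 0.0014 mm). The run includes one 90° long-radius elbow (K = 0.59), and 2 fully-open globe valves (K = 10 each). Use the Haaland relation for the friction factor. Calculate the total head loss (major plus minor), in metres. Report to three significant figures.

H_L ≈ 36.3 m

V = 4Q/(πD²) = 2.959 m/s; V²/2g = 0.4462 m
Re = 6.47×10^5, ε/D = 4.27×10^-6 → f = 0.01254 (Haaland)
Major: h_f = f(L/D)·V²/2g = 0.01254·4848·0.4462 = 27.12 m
Minor: ΣK = 20.6; h_m = ΣK·V²/2g = 9.187 m
Total H_L = 27.12 + 9.187 = 36.30 m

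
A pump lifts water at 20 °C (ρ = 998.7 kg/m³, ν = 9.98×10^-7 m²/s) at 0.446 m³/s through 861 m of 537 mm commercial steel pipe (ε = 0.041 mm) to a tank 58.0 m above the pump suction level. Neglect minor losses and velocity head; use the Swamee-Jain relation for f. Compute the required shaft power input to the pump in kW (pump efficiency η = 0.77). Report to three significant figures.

P_shaft ≈ 353 kW

V = 4Q/(πD²) = 1.969 m/s; Re = 1.06×10^6; ε/D = 7.64×10^-5; f = 0.01307
h_f = f(L/D)V²/2g = 4.142 m
Total head H = z + h_f = 58.0 + 4.142 = 62.14 m
P_hyd = ρgQH = 998.7·9.81·0.446·62.14 = 271.5 kW
P_shaft = P_hyd/η = 271.5/0.77 = 352.6 kW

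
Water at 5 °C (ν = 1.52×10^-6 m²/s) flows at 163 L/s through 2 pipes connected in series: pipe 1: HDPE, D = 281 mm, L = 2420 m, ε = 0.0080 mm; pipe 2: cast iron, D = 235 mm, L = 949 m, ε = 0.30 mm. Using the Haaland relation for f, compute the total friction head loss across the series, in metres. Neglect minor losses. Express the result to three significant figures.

Pipe 1: V = 2.628 m/s, Re = 4.86×10^5, ε/D = 2.85×10^-5, f = 0.01347, h_1 = f(L/D)V²/2g = 40.83 m
Pipe 2: V = 3.758 m/s, Re = 5.81×10^5, ε/D = 0.00128, f = 0.02128, h_2 = f(L/D)V²/2g = 61.86 m
Series → Q common, losses add: H = Σh = 102.7 m

H ≈ 103 m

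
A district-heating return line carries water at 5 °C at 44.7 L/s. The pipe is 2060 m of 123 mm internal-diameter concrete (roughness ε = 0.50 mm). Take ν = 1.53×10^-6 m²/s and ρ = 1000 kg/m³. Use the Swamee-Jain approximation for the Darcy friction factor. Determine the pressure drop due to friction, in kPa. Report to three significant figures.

Δp ≈ 3440 kPa

V = 4Q/(πD²) = 4·0.0447/(π·0.123²) = 3.762 m/s
Re = VD/ν = 3.762·0.123/1.53×10^-6 = 3.02×10^5 → turbulent
ε/D = 0.50/123 = 0.00407
Swamee-Jain: f = 0.02905
h_f = f(L/D)V²/(2g) = 0.02905·(2060/0.123)·3.762²/(2·9.81) = 351.0 m
Δp = ρg·h_f = 1000·9.81·351.0 = 3443 kPa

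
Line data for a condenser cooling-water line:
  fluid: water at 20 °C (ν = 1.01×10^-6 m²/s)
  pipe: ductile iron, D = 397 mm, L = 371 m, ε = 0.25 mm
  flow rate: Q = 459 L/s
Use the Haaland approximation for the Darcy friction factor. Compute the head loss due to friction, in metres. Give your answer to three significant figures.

h_f ≈ 11.7 m

V = 4Q/(πD²) = 4·0.459/(π·0.397²) = 3.708 m/s
Re = VD/ν = 3.708·0.397/1.01×10^-6 = 1.46×10^6 → turbulent
ε/D = 0.25/397 = 6.30×10^-4
Haaland: f = 0.01789
h_f = f(L/D)V²/(2g) = 0.01789·(371/0.397)·3.708²/(2·9.81) = 11.72 m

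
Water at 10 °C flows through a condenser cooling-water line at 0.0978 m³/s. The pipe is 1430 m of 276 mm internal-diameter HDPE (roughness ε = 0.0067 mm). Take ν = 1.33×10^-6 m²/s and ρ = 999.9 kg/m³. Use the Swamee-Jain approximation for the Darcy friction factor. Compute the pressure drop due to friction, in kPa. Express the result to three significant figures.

V = 4Q/(πD²) = 4·0.0978/(π·0.276²) = 1.635 m/s
Re = VD/ν = 1.635·0.276/1.33×10^-6 = 3.39×10^5 → turbulent
ε/D = 0.0067/276 = 2.43×10^-5
Swamee-Jain: f = 0.01435
h_f = f(L/D)V²/(2g) = 0.01435·(1430/0.276)·1.635²/(2·9.81) = 10.13 m
Δp = ρg·h_f = 999.9·9.81·10.13 = 99.33 kPa

Δp ≈ 99.3 kPa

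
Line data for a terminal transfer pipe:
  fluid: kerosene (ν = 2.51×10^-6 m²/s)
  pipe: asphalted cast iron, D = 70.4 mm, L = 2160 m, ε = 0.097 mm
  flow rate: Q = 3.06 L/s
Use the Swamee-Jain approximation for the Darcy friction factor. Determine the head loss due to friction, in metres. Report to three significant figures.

V = 4Q/(πD²) = 4·0.00306/(π·0.0704²) = 0.7861 m/s
Re = VD/ν = 0.7861·0.0704/2.51×10^-6 = 2.20×10^4 → turbulent
ε/D = 0.097/70.4 = 0.00138
Swamee-Jain: f = 0.02841
h_f = f(L/D)V²/(2g) = 0.02841·(2160/0.0704)·0.7861²/(2·9.81) = 27.45 m

h_f ≈ 27.5 m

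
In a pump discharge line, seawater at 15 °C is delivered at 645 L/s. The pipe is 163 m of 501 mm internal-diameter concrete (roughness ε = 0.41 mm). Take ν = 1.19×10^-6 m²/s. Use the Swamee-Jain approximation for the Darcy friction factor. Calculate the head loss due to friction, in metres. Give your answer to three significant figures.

V = 4Q/(πD²) = 4·0.645/(π·0.501²) = 3.272 m/s
Re = VD/ν = 3.272·0.501/1.19×10^-6 = 1.38×10^6 → turbulent
ε/D = 0.41/501 = 8.18×10^-4
Swamee-Jain: f = 0.01905
h_f = f(L/D)V²/(2g) = 0.01905·(163/0.501)·3.272²/(2·9.81) = 3.381 m

h_f ≈ 3.38 m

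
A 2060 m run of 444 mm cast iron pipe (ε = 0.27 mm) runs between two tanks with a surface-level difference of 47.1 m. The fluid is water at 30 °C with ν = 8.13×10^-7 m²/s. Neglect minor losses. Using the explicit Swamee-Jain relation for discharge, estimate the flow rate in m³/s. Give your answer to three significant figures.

Q ≈ 0.519 m³/s

Swamee-Jain (Type II): Q = -0.965·√(gD⁵h_f/L)·ln[ε/(3.7D) + √(3.17ν²L/(gD³h_f))]
√(gD⁵h_f/L) = √(9.81·0.444⁵·47.1/2060) = 0.06221
ε/(3.7D) = 1.64×10^-4; √(3.17ν²L/(gD³h_f)) = 1.03×10^-5
Q = -0.965·0.06221·ln(1.747×10^-4) = 0.5194 m³/s
Check: V = 3.35 m/s, Re = 1.83×10^6, f = 0.01777, h_f = 47.3 m ≈ 47.1 m ✓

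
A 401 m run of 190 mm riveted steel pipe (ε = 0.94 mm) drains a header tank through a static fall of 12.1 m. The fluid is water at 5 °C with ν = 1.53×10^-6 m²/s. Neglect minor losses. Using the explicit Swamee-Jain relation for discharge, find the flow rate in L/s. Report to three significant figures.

Swamee-Jain (Type II): Q = -0.965·√(gD⁵h_f/L)·ln[ε/(3.7D) + √(3.17ν²L/(gD³h_f))]
√(gD⁵h_f/L) = √(9.81·0.190⁵·12.1/401) = 0.008561
ε/(3.7D) = 0.00134; √(3.17ν²L/(gD³h_f)) = 6.05×10^-5
Q = -0.965·0.008561·ln(0.001398) = 0.05430 m³/s
Check: V = 1.92 m/s, Re = 2.38×10^5, f = 0.03083, h_f = 12.2 m ≈ 12.1 m ✓

Q ≈ 54.3 L/s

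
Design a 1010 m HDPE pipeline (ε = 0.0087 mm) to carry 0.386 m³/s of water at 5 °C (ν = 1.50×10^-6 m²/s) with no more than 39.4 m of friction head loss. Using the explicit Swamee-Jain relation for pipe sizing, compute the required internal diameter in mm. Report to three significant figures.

D ≈ 332 mm

Swamee-Jain (Type III): D = 0.66·[ε^1.25·(LQ²/(gh_f))^4.75 + ν·Q^9.4·(L/(gh_f))^5.2]^0.04
LQ²/(gh_f) = 0.3893; L/(gh_f) = 2.613
Term 1 = ε^1.25·(…)^4.75 = 5.35×10^-9; Term 2 = ν·Q^9.4·(…)^5.2 = 2.88×10^-8
D = 0.66·(5.35×10^-9 + 2.88×10^-8)^0.04 = 0.3318 m = 332 mm
Check: V = 4.46 m/s, Re = 9.87×10^5, f = 0.01224, h_f = 37.8 m ≈ 39.4 m ✓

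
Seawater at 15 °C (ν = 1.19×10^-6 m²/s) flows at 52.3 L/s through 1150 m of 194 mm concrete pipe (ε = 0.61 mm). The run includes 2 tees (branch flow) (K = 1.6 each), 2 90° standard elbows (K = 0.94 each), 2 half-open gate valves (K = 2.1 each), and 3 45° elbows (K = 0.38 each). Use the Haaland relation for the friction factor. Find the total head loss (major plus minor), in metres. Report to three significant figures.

V = 4Q/(πD²) = 1.769 m/s; V²/2g = 0.1596 m
Re = 2.88×10^5, ε/D = 0.00314 → f = 0.02697 (Haaland)
Major: h_f = f(L/D)·V²/2g = 0.02697·5928·0.1596 = 25.51 m
Minor: ΣK = 10.4; h_m = ΣK·V²/2g = 1.663 m
Total H_L = 25.51 + 1.663 = 27.18 m

H_L ≈ 27.2 m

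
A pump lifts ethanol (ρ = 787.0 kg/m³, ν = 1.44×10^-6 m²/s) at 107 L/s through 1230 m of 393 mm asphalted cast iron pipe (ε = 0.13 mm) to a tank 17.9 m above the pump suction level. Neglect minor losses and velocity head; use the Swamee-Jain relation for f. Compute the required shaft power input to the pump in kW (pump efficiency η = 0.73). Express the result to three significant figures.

P_shaft ≈ 22.7 kW

V = 4Q/(πD²) = 0.8821 m/s; Re = 2.41×10^5; ε/D = 3.31×10^-4; f = 0.01763
h_f = f(L/D)V²/2g = 2.189 m
Total head H = z + h_f = 17.9 + 2.189 = 20.09 m
P_hyd = ρgQH = 787.0·9.81·0.107·20.09 = 16.60 kW
P_shaft = P_hyd/η = 16.60/0.73 = 22.73 kW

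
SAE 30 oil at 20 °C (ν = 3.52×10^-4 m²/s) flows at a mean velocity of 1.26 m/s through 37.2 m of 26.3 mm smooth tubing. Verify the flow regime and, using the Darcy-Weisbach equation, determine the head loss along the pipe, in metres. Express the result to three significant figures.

Re = VD/ν = 1.26·0.02630/3.52×10^-4 = 94.1 → laminar (Re < 2300)
f = 64/Re = 0.6798
h_f = f(L/D)V²/(2g) = 0.6798·(37.2/0.02630)·1.26²/(2·9.81) = 77.81 m

h_f ≈ 77.8 m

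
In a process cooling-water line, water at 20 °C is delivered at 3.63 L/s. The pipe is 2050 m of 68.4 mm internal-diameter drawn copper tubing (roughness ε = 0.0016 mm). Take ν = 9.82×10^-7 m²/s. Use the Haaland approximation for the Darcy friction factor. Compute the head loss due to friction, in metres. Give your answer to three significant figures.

h_f ≈ 28.9 m

V = 4Q/(πD²) = 4·0.00363/(π·0.0684²) = 0.9879 m/s
Re = VD/ν = 0.9879·0.0684/9.82×10^-7 = 6.88×10^4 → turbulent
ε/D = 0.0016/68.4 = 2.34×10^-5
Haaland: f = 0.01937
h_f = f(L/D)V²/(2g) = 0.01937·(2050/0.0684)·0.9879²/(2·9.81) = 28.88 m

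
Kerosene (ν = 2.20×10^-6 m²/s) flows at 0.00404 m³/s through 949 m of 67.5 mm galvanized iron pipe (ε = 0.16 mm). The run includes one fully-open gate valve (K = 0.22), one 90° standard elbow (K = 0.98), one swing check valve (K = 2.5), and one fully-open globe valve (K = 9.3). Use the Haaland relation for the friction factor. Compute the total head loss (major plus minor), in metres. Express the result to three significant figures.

H_L ≈ 26.5 m

V = 4Q/(πD²) = 1.129 m/s; V²/2g = 0.06496 m
Re = 3.46×10^4, ε/D = 0.00237 → f = 0.02809 (Haaland)
Major: h_f = f(L/D)·V²/2g = 0.02809·14059·0.06496 = 25.66 m
Minor: ΣK = 13.0; h_m = ΣK·V²/2g = 0.8445 m
Total H_L = 25.66 + 0.8445 = 26.50 m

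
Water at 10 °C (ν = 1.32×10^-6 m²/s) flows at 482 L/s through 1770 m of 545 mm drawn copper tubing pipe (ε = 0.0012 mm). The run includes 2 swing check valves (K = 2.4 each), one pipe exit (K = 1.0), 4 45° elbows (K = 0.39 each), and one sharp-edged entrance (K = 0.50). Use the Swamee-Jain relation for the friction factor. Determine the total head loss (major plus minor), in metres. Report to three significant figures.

H_L ≈ 10.2 m

V = 4Q/(πD²) = 2.066 m/s; V²/2g = 0.2176 m
Re = 8.53×10^5, ε/D = 2.20×10^-6 → f = 0.01197 (Swamee-Jain)
Major: h_f = f(L/D)·V²/2g = 0.01197·3248·0.2176 = 8.462 m
Minor: ΣK = 7.86; h_m = ΣK·V²/2g = 1.710 m
Total H_L = 8.462 + 1.710 = 10.17 m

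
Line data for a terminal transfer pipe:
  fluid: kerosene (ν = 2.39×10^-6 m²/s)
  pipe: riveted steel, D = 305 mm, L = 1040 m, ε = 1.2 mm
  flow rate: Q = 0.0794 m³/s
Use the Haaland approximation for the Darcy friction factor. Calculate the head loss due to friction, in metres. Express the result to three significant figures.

V = 4Q/(πD²) = 4·0.0794/(π·0.305²) = 1.087 m/s
Re = VD/ν = 1.087·0.305/2.39×10^-6 = 1.39×10^5 → turbulent
ε/D = 1.2/305 = 0.00393
Haaland: f = 0.02905
h_f = f(L/D)V²/(2g) = 0.02905·(1040/0.305)·1.087²/(2·9.81) = 5.964 m

h_f ≈ 5.96 m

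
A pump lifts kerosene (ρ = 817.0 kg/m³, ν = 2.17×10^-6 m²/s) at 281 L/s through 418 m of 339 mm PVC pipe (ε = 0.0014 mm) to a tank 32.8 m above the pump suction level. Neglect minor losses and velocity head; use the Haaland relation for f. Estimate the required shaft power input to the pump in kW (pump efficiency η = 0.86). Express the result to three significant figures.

V = 4Q/(πD²) = 3.113 m/s; Re = 4.86×10^5; ε/D = 4.13×10^-6; f = 0.01317
h_f = f(L/D)V²/2g = 8.024 m
Total head H = z + h_f = 32.8 + 8.024 = 40.82 m
P_hyd = ρgQH = 817.0·9.81·0.281·40.82 = 91.94 kW
P_shaft = P_hyd/η = 91.94/0.86 = 106.9 kW

P_shaft ≈ 107 kW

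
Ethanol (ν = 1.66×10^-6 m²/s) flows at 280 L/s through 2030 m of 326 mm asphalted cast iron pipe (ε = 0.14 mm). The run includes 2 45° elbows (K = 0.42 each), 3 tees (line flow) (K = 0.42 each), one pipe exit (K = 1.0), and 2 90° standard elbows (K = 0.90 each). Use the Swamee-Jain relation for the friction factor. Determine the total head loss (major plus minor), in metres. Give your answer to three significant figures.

H_L ≈ 63.8 m

V = 4Q/(πD²) = 3.355 m/s; V²/2g = 0.5735 m
Re = 6.59×10^5, ε/D = 4.29×10^-4 → f = 0.01708 (Swamee-Jain)
Major: h_f = f(L/D)·V²/2g = 0.01708·6227·0.5735 = 61.00 m
Minor: ΣK = 4.90; h_m = ΣK·V²/2g = 2.810 m
Total H_L = 61.00 + 2.810 = 63.81 m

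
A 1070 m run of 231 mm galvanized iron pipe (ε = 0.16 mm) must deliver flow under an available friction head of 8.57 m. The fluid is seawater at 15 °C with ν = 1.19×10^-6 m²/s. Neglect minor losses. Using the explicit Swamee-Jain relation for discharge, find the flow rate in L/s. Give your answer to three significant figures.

Q ≈ 57.4 L/s

Swamee-Jain (Type II): Q = -0.965·√(gD⁵h_f/L)·ln[ε/(3.7D) + √(3.17ν²L/(gD³h_f))]
√(gD⁵h_f/L) = √(9.81·0.231⁵·8.57/1070) = 0.007189
ε/(3.7D) = 1.87×10^-4; √(3.17ν²L/(gD³h_f)) = 6.81×10^-5
Q = -0.965·0.007189·ln(2.553×10^-4) = 0.05739 m³/s
Check: V = 1.37 m/s, Re = 2.66×10^5, f = 0.01950, h_f = 8.63 m ≈ 8.57 m ✓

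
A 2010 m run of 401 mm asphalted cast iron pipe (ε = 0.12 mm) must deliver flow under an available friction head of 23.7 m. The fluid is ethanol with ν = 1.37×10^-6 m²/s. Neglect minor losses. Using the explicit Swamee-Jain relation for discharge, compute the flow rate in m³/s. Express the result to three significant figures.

Swamee-Jain (Type II): Q = -0.965·√(gD⁵h_f/L)·ln[ε/(3.7D) + √(3.17ν²L/(gD³h_f))]
√(gD⁵h_f/L) = √(9.81·0.401⁵·23.7/2010) = 0.03463
ε/(3.7D) = 8.09×10^-5; √(3.17ν²L/(gD³h_f)) = 2.82×10^-5
Q = -0.965·0.03463·ln(1.091×10^-4) = 0.3049 m³/s
Check: V = 2.41 m/s, Re = 7.07×10^5, f = 0.01602, h_f = 23.9 m ≈ 23.7 m ✓

Q ≈ 0.305 m³/s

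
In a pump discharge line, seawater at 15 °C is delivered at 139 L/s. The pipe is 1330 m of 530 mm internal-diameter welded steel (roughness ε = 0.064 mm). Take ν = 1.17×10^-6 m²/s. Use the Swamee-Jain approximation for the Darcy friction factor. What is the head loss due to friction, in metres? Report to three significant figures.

V = 4Q/(πD²) = 4·0.139/(π·0.530²) = 0.6300 m/s
Re = VD/ν = 0.6300·0.530/1.17×10^-6 = 2.85×10^5 → turbulent
ε/D = 0.064/530 = 1.21×10^-4
Swamee-Jain: f = 0.01573
h_f = f(L/D)V²/(2g) = 0.01573·(1330/0.530)·0.6300²/(2·9.81) = 0.7989 m

h_f ≈ 0.799 m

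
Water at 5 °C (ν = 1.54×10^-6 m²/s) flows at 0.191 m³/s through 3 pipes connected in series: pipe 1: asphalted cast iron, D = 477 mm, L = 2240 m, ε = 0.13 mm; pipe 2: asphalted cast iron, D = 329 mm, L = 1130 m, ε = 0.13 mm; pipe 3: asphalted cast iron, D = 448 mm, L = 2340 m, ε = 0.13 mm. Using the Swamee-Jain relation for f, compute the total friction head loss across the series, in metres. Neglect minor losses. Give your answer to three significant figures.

H ≈ 26.2 m

Pipe 1: V = 1.069 m/s, Re = 3.31×10^5, ε/D = 2.73×10^-4, f = 0.01671, h_1 = f(L/D)V²/2g = 4.568 m
Pipe 2: V = 2.247 m/s, Re = 4.80×10^5, ε/D = 3.95×10^-4, f = 0.01712, h_2 = f(L/D)V²/2g = 15.13 m
Pipe 3: V = 1.212 m/s, Re = 3.52×10^5, ε/D = 2.90×10^-4, f = 0.01675, h_3 = f(L/D)V²/2g = 6.545 m
Series → Q common, losses add: H = Σh = 26.25 m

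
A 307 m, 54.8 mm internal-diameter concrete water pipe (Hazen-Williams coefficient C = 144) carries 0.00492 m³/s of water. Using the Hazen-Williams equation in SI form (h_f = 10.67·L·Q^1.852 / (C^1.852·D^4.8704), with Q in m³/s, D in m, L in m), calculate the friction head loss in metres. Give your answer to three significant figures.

h_f ≈ 24.3 m

h_f = 10.67·307·0.00492^1.852 / (144^1.852·0.0548^4.8704) = 24.33 m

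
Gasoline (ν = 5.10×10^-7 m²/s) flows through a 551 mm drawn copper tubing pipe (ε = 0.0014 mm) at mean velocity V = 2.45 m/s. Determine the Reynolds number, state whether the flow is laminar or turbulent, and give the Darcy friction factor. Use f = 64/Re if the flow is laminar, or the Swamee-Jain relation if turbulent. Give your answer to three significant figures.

Re ≈ 2.65×10^6; turbulent; f ≈ 0.0100

Re = VD/ν = 2.450·0.551/5.10×10^-7 = 2.65×10^6
Re > 4000 → turbulent; ε/D = 2.54×10^-6
Swamee-Jain: f = 0.01003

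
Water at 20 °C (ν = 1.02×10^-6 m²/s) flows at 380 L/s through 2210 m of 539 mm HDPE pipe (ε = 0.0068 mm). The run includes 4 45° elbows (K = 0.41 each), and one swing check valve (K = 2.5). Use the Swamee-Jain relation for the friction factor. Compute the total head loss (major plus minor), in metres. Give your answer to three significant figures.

H_L ≈ 7.62 m

V = 4Q/(πD²) = 1.665 m/s; V²/2g = 0.1414 m
Re = 8.80×10^5, ε/D = 1.26×10^-5 → f = 0.01215 (Swamee-Jain)
Major: h_f = f(L/D)·V²/2g = 0.01215·4100·0.1414 = 7.040 m
Minor: ΣK = 4.14; h_m = ΣK·V²/2g = 0.5852 m
Total H_L = 7.040 + 0.5852 = 7.625 m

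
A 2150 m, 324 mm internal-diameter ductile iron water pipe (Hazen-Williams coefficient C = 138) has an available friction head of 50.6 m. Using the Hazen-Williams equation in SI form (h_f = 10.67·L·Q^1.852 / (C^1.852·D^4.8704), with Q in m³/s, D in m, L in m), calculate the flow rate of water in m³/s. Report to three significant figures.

Q ≈ 0.262 m³/s

Rearranging: Q = [h_f·C^1.852·D^4.8704 / (10.67·L)]^(1/1.852)
Q = [50.6·138^1.852·0.324^4.8704 / (10.67·2150)]^0.540 = 0.2620 m³/s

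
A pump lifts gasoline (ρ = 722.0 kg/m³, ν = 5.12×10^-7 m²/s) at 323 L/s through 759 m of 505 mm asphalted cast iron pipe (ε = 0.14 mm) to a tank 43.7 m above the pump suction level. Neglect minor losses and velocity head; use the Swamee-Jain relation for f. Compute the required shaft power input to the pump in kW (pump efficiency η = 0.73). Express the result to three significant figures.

P_shaft ≈ 146 kW

V = 4Q/(πD²) = 1.613 m/s; Re = 1.59×10^6; ε/D = 2.77×10^-4; f = 0.01527
h_f = f(L/D)V²/2g = 3.042 m
Total head H = z + h_f = 43.7 + 3.042 = 46.74 m
P_hyd = ρgQH = 722.0·9.81·0.323·46.74 = 106.9 kW
P_shaft = P_hyd/η = 106.9/0.73 = 146.5 kW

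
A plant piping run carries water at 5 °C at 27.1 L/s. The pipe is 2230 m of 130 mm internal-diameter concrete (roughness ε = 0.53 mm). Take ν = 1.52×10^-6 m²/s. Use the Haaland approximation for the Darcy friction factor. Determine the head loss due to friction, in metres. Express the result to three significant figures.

h_f ≈ 106 m

V = 4Q/(πD²) = 4·0.0271/(π·0.130²) = 2.042 m/s
Re = VD/ν = 2.042·0.130/1.52×10^-6 = 1.75×10^5 → turbulent
ε/D = 0.53/130 = 0.00408
Haaland: f = 0.02919
h_f = f(L/D)V²/(2g) = 0.02919·(2230/0.130)·2.042²/(2·9.81) = 106.4 m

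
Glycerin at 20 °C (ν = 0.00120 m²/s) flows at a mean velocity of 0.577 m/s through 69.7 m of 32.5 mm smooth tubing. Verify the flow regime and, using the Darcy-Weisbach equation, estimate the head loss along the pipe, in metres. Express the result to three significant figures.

Re = VD/ν = 0.577·0.03250/0.00120 = 15.6 → laminar (Re < 2300)
f = 64/Re = 4.095
h_f = f(L/D)V²/(2g) = 4.095·(69.7/0.03250)·0.577²/(2·9.81) = 149.0 m

h_f ≈ 149 m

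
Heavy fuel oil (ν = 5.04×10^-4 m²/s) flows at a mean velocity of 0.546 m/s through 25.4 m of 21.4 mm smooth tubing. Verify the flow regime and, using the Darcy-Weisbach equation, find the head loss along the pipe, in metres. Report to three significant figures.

h_f ≈ 49.8 m

Re = VD/ν = 0.546·0.02140/5.04×10^-4 = 23.2 → laminar (Re < 2300)
f = 64/Re = 2.761
h_f = f(L/D)V²/(2g) = 2.761·(25.4/0.02140)·0.546²/(2·9.81) = 49.79 m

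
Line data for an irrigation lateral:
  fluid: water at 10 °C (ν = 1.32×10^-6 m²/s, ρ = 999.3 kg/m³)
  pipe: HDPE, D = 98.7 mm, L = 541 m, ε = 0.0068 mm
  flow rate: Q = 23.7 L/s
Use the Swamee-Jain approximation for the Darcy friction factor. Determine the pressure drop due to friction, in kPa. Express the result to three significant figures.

Δp ≈ 414 kPa

V = 4Q/(πD²) = 4·0.0237/(π·0.0987²) = 3.098 m/s
Re = VD/ν = 3.098·0.0987/1.32×10^-6 = 2.32×10^5 → turbulent
ε/D = 0.0068/98.7 = 6.89×10^-5
Swamee-Jain: f = 0.01575
h_f = f(L/D)V²/(2g) = 0.01575·(541/0.0987)·3.098²/(2·9.81) = 42.23 m
Δp = ρg·h_f = 999.3·9.81·42.23 = 414.0 kPa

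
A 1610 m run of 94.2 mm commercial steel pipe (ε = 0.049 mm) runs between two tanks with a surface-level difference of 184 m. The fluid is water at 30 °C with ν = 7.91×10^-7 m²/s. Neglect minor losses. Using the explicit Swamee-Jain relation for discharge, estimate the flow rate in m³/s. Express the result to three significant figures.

Q ≈ 0.0239 m³/s

Swamee-Jain (Type II): Q = -0.965·√(gD⁵h_f/L)·ln[ε/(3.7D) + √(3.17ν²L/(gD³h_f))]
√(gD⁵h_f/L) = √(9.81·0.0942⁵·184/1610) = 0.002884
ε/(3.7D) = 1.41×10^-4; √(3.17ν²L/(gD³h_f)) = 4.60×10^-5
Q = -0.965·0.002884·ln(1.866×10^-4) = 0.02389 m³/s
Check: V = 3.43 m/s, Re = 4.08×10^5, f = 0.01809, h_f = 185 m ≈ 184 m ✓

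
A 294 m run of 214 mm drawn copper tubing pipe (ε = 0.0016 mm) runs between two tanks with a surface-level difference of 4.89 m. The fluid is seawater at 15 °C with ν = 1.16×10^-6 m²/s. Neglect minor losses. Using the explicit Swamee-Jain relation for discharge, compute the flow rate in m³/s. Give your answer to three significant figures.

Q ≈ 0.0812 m³/s

Swamee-Jain (Type II): Q = -0.965·√(gD⁵h_f/L)·ln[ε/(3.7D) + √(3.17ν²L/(gD³h_f))]
√(gD⁵h_f/L) = √(9.81·0.214⁵·4.89/294) = 0.008558
ε/(3.7D) = 2.02×10^-6; √(3.17ν²L/(gD³h_f)) = 5.16×10^-5
Q = -0.965·0.008558·ln(5.367×10^-5) = 0.08120 m³/s
Check: V = 2.26 m/s, Re = 4.16×10^5, f = 0.01364, h_f = 4.87 m ≈ 4.89 m ✓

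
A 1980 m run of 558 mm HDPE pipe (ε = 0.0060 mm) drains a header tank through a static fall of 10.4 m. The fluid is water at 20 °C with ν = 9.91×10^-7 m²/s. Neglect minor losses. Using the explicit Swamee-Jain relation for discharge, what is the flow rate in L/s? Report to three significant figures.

Swamee-Jain (Type II): Q = -0.965·√(gD⁵h_f/L)·ln[ε/(3.7D) + √(3.17ν²L/(gD³h_f))]
√(gD⁵h_f/L) = √(9.81·0.558⁵·10.4/1980) = 0.05280
ε/(3.7D) = 2.91×10^-6; √(3.17ν²L/(gD³h_f)) = 1.86×10^-5
Q = -0.965·0.05280·ln(2.155×10^-5) = 0.5474 m³/s
Check: V = 2.24 m/s, Re = 1.26×10^6, f = 0.01147, h_f = 10.4 m ≈ 10.4 m ✓

Q ≈ 547 L/s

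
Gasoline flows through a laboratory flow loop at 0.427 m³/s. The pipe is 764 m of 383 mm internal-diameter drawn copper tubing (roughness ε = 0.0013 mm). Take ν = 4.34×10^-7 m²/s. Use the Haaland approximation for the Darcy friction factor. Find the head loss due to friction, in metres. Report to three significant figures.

V = 4Q/(πD²) = 4·0.427/(π·0.383²) = 3.706 m/s
Re = VD/ν = 3.706·0.383/4.34×10^-7 = 3.27×10^6 → turbulent
ε/D = 0.0013/383 = 3.39×10^-6
Haaland: f = 0.009714
h_f = f(L/D)V²/(2g) = 0.009714·(764/0.383)·3.706²/(2·9.81) = 13.57 m

h_f ≈ 13.6 m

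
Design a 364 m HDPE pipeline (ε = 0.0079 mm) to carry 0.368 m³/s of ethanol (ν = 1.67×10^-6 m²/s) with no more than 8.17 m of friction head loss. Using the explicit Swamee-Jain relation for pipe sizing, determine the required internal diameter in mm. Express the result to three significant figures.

Swamee-Jain (Type III): D = 0.66·[ε^1.25·(LQ²/(gh_f))^4.75 + ν·Q^9.4·(L/(gh_f))^5.2]^0.04
LQ²/(gh_f) = 0.6150; L/(gh_f) = 4.542
Term 1 = ε^1.25·(…)^4.75 = 4.16×10^-8; Term 2 = ν·Q^9.4·(…)^5.2 = 3.62×10^-7
D = 0.66·(4.16×10^-8 + 3.62×10^-7)^0.04 = 0.3663 m = 366 mm
Check: V = 3.49 m/s, Re = 7.66×10^5, f = 0.01258, h_f = 7.77 m ≈ 8.17 m ✓

D ≈ 366 mm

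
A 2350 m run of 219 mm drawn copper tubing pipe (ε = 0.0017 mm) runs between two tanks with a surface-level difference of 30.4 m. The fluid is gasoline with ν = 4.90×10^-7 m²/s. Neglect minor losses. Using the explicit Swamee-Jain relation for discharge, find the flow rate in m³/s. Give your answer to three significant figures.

Q ≈ 0.0815 m³/s

Swamee-Jain (Type II): Q = -0.965·√(gD⁵h_f/L)·ln[ε/(3.7D) + √(3.17ν²L/(gD³h_f))]
√(gD⁵h_f/L) = √(9.81·0.219⁵·30.4/2350) = 0.007996
ε/(3.7D) = 2.10×10^-6; √(3.17ν²L/(gD³h_f)) = 2.39×10^-5
Q = -0.965·0.007996·ln(2.599×10^-5) = 0.08146 m³/s
Check: V = 2.16 m/s, Re = 9.67×10^5, f = 0.01186, h_f = 30.3 m ≈ 30.4 m ✓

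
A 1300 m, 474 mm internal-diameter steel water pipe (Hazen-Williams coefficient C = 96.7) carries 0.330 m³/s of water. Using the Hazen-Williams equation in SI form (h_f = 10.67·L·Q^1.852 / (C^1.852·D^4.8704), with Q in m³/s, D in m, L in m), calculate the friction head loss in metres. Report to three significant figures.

h_f = 10.67·1300·0.330^1.852 / (96.7^1.852·0.474^4.8704) = 14.21 m

h_f ≈ 14.2 m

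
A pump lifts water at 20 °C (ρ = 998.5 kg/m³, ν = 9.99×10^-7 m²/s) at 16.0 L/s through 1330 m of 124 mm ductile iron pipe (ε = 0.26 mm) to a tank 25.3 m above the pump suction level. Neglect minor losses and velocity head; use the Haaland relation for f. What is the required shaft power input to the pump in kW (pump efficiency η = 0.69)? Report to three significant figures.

P_shaft ≈ 11.1 kW

V = 4Q/(πD²) = 1.325 m/s; Re = 1.64×10^5; ε/D = 0.00210; f = 0.02468
h_f = f(L/D)V²/2g = 23.69 m
Total head H = z + h_f = 25.3 + 23.69 = 48.99 m
P_hyd = ρgQH = 998.5·9.81·0.0160·48.99 = 7.677 kW
P_shaft = P_hyd/η = 7.677/0.69 = 11.13 kW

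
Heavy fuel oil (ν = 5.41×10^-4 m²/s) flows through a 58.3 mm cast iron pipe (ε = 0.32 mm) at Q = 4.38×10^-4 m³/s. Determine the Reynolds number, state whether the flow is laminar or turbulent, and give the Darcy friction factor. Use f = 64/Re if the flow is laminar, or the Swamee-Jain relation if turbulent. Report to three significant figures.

Re ≈ 17.7; laminar; f = 64/Re ≈ 3.62

V = 4Q/(πD²) = 0.1641 m/s
Re = VD/ν = 0.1641·0.0583/5.41×10^-4 = 17.7
Re < 2300 → laminar → f = 64/Re = 3.620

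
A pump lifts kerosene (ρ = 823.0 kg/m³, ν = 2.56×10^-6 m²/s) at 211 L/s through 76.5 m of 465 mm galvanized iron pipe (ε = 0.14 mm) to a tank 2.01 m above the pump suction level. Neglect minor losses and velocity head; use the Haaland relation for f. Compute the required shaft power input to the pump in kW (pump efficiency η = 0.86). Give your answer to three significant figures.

P_shaft ≈ 4.42 kW

V = 4Q/(πD²) = 1.242 m/s; Re = 2.26×10^5; ε/D = 3.01×10^-4; f = 0.01728
h_f = f(L/D)V²/2g = 0.2237 m
Total head H = z + h_f = 2.01 + 0.2237 = 2.234 m
P_hyd = ρgQH = 823.0·9.81·0.211·2.234 = 3.805 kW
P_shaft = P_hyd/η = 3.805/0.86 = 4.425 kW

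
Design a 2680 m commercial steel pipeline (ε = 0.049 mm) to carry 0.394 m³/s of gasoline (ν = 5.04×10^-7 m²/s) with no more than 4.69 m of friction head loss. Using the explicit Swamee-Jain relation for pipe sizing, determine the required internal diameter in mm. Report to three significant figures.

Swamee-Jain (Type III): D = 0.66·[ε^1.25·(LQ²/(gh_f))^4.75 + ν·Q^9.4·(L/(gh_f))^5.2]^0.04
LQ²/(gh_f) = 9.042; L/(gh_f) = 58.25
Term 1 = ε^1.25·(…)^4.75 = 0.143; Term 2 = ν·Q^9.4·(…)^5.2 = 0.120
D = 0.66·(0.143 + 0.120)^0.04 = 0.6257 m = 626 mm
Check: V = 1.28 m/s, Re = 1.59×10^6, f = 0.01268, h_f = 4.54 m ≈ 4.69 m ✓

D ≈ 626 mm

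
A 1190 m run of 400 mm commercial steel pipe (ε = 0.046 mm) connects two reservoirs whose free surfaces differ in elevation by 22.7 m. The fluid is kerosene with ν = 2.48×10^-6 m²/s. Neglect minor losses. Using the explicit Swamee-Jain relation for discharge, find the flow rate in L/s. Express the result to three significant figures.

Swamee-Jain (Type II): Q = -0.965·√(gD⁵h_f/L)·ln[ε/(3.7D) + √(3.17ν²L/(gD³h_f))]
√(gD⁵h_f/L) = √(9.81·0.400⁵·22.7/1190) = 0.04377
ε/(3.7D) = 3.11×10^-5; √(3.17ν²L/(gD³h_f)) = 4.03×10^-5
Q = -0.965·0.04377·ln(7.143×10^-5) = 0.4033 m³/s
Check: V = 3.21 m/s, Re = 5.18×10^5, f = 0.01458, h_f = 22.8 m ≈ 22.7 m ✓

Q ≈ 403 L/s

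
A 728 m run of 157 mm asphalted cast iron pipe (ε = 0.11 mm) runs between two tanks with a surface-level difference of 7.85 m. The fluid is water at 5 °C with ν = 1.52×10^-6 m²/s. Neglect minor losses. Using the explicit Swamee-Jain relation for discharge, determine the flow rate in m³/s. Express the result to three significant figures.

Q ≈ 0.0246 m³/s

Swamee-Jain (Type II): Q = -0.965·√(gD⁵h_f/L)·ln[ε/(3.7D) + √(3.17ν²L/(gD³h_f))]
√(gD⁵h_f/L) = √(9.81·0.157⁵·7.85/728) = 0.003177
ε/(3.7D) = 1.89×10^-4; √(3.17ν²L/(gD³h_f)) = 1.34×10^-4
Q = -0.965·0.003177·ln(3.231×10^-4) = 0.02464 m³/s
Check: V = 1.27 m/s, Re = 1.31×10^5, f = 0.02065, h_f = 7.90 m ≈ 7.85 m ✓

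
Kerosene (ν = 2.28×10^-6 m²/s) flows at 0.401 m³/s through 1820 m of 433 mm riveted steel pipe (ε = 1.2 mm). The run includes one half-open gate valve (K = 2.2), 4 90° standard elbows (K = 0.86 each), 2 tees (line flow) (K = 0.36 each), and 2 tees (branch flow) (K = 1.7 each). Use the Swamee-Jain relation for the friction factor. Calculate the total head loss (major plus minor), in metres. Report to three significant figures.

V = 4Q/(πD²) = 2.723 m/s; V²/2g = 0.3780 m
Re = 5.17×10^5, ε/D = 0.00277 → f = 0.02598 (Swamee-Jain)
Major: h_f = f(L/D)·V²/2g = 0.02598·4203·0.3780 = 41.27 m
Minor: ΣK = 9.76; h_m = ΣK·V²/2g = 3.689 m
Total H_L = 41.27 + 3.689 = 44.96 m

H_L ≈ 45.0 m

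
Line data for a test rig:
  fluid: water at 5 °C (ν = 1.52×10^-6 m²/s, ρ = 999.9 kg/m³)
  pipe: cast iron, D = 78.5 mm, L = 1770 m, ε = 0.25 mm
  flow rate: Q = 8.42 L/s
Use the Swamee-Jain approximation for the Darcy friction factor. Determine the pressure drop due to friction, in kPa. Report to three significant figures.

V = 4Q/(πD²) = 4·0.00842/(π·0.0785²) = 1.740 m/s
Re = VD/ν = 1.740·0.0785/1.52×10^-6 = 8.98×10^4 → turbulent
ε/D = 0.25/78.5 = 0.00318
Swamee-Jain: f = 0.02826
h_f = f(L/D)V²/(2g) = 0.02826·(1770/0.0785)·1.740²/(2·9.81) = 98.29 m
Δp = ρg·h_f = 999.9·9.81·98.29 = 964.1 kPa

Δp ≈ 964 kPa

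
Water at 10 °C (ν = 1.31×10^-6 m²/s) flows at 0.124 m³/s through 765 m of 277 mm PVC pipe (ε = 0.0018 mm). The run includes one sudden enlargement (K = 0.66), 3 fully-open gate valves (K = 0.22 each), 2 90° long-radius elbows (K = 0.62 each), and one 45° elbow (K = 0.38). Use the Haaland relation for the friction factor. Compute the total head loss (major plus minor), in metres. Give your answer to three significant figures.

H_L ≈ 8.66 m

V = 4Q/(πD²) = 2.058 m/s; V²/2g = 0.2158 m
Re = 4.35×10^5, ε/D = 6.50×10^-6 → f = 0.01346 (Haaland)
Major: h_f = f(L/D)·V²/2g = 0.01346·2762·0.2158 = 8.021 m
Minor: ΣK = 2.94; h_m = ΣK·V²/2g = 0.6344 m
Total H_L = 8.021 + 0.6344 = 8.656 m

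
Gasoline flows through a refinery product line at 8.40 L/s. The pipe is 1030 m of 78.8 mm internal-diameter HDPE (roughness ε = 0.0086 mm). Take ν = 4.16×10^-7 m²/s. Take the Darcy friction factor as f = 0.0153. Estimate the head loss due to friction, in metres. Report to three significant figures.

h_f ≈ 30.2 m

V = 4Q/(πD²) = 4·0.00840/(π·0.0788²) = 1.722 m/s
h_f = f(L/D)V²/(2g) = 0.01530·(1030/0.0788)·1.722²/(2·9.81) = 30.24 m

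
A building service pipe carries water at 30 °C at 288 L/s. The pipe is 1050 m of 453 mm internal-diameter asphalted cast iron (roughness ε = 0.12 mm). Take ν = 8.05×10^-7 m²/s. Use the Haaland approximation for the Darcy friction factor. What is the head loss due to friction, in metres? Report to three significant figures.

h_f ≈ 5.76 m

V = 4Q/(πD²) = 4·0.288/(π·0.453²) = 1.787 m/s
Re = VD/ν = 1.787·0.453/8.05×10^-7 = 1.01×10^6 → turbulent
ε/D = 0.12/453 = 2.65×10^-4
Haaland: f = 0.01527
h_f = f(L/D)V²/(2g) = 0.01527·(1050/0.453)·1.787²/(2·9.81) = 5.760 m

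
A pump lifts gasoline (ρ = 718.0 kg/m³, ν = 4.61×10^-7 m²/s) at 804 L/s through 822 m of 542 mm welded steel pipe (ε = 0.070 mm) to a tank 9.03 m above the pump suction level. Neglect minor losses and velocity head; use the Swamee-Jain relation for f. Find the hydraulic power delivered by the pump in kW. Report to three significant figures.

P_hyd ≈ 120 kW

V = 4Q/(πD²) = 3.485 m/s; Re = 4.10×10^6; ε/D = 1.29×10^-4; f = 0.01301
h_f = f(L/D)V²/2g = 12.21 m
Total head H = z + h_f = 9.03 + 12.21 = 21.24 m
P_hyd = ρgQH = 718.0·9.81·0.804·21.24 = 120.3 kW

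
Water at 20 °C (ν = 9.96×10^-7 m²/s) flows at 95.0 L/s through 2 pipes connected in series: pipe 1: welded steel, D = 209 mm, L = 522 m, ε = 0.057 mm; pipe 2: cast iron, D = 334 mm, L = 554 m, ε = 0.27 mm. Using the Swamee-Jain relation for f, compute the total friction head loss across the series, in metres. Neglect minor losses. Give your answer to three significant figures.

Pipe 1: V = 2.769 m/s, Re = 5.81×10^5, ε/D = 2.73×10^-4, f = 0.01598, h_1 = f(L/D)V²/2g = 15.60 m
Pipe 2: V = 1.084 m/s, Re = 3.64×10^5, ε/D = 8.08×10^-4, f = 0.01972, h_2 = f(L/D)V²/2g = 1.960 m
Series → Q common, losses add: H = Σh = 17.56 m

H ≈ 17.6 m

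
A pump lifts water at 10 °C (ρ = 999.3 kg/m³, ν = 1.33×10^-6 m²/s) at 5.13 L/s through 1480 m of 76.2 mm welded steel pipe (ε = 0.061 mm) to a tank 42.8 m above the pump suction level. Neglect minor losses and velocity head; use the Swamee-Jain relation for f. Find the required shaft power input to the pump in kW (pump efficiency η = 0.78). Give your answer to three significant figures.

V = 4Q/(πD²) = 1.125 m/s; Re = 6.44×10^4; ε/D = 8.01×10^-4; f = 0.02277
h_f = f(L/D)V²/2g = 28.52 m
Total head H = z + h_f = 42.8 + 28.52 = 71.32 m
P_hyd = ρgQH = 999.3·9.81·0.00513·71.32 = 3.587 kW
P_shaft = P_hyd/η = 3.587/0.78 = 4.599 kW

P_shaft ≈ 4.60 kW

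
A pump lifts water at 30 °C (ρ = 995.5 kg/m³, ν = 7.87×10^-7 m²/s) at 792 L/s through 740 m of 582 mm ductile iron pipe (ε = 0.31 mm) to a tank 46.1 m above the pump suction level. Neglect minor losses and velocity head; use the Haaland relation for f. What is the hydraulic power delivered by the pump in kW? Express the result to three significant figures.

P_hyd ≈ 433 kW

V = 4Q/(πD²) = 2.977 m/s; Re = 2.20×10^6; ε/D = 5.33×10^-4; f = 0.01717
h_f = f(L/D)V²/2g = 9.861 m
Total head H = z + h_f = 46.1 + 9.861 = 55.96 m
P_hyd = ρgQH = 995.5·9.81·0.792·55.96 = 432.8 kW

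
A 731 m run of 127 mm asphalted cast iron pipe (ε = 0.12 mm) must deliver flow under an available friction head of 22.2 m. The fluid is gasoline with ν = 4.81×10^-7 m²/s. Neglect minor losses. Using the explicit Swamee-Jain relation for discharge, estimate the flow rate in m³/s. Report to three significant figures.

Swamee-Jain (Type II): Q = -0.965·√(gD⁵h_f/L)·ln[ε/(3.7D) + √(3.17ν²L/(gD³h_f))]
√(gD⁵h_f/L) = √(9.81·0.127⁵·22.2/731) = 0.003137
ε/(3.7D) = 2.55×10^-4; √(3.17ν²L/(gD³h_f)) = 3.47×10^-5
Q = -0.965·0.003137·ln(2.900×10^-4) = 0.02466 m³/s
Check: V = 1.95 m/s, Re = 5.14×10^5, f = 0.02009, h_f = 22.3 m ≈ 22.2 m ✓

Q ≈ 0.0247 m³/s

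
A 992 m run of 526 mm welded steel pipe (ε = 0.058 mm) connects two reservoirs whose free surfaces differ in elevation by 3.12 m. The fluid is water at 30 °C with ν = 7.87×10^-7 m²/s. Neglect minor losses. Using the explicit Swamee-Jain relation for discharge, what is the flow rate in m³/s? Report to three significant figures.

Swamee-Jain (Type II): Q = -0.965·√(gD⁵h_f/L)·ln[ε/(3.7D) + √(3.17ν²L/(gD³h_f))]
√(gD⁵h_f/L) = √(9.81·0.526⁵·3.12/992) = 0.03525
ε/(3.7D) = 2.98×10^-5; √(3.17ν²L/(gD³h_f)) = 2.09×10^-5
Q = -0.965·0.03525·ln(5.071×10^-5) = 0.3364 m³/s
Check: V = 1.55 m/s, Re = 1.03×10^6, f = 0.01362, h_f = 3.14 m ≈ 3.12 m ✓

Q ≈ 0.336 m³/s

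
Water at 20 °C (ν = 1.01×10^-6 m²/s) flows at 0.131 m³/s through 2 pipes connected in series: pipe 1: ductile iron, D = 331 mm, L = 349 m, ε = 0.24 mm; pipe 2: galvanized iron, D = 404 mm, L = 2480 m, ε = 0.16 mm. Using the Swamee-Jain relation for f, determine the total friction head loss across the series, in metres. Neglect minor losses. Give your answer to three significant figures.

Pipe 1: V = 1.522 m/s, Re = 4.99×10^5, ε/D = 7.25×10^-4, f = 0.01905, h_1 = f(L/D)V²/2g = 2.373 m
Pipe 2: V = 1.022 m/s, Re = 4.09×10^5, ε/D = 3.96×10^-4, f = 0.01730, h_2 = f(L/D)V²/2g = 5.654 m
Series → Q common, losses add: H = Σh = 8.028 m

H ≈ 8.03 m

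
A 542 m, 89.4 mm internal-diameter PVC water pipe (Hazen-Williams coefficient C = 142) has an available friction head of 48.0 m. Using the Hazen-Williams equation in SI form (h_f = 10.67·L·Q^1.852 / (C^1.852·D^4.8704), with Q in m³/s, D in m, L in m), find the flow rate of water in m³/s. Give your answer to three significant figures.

Rearranging: Q = [h_f·C^1.852·D^4.8704 / (10.67·L)]^(1/1.852)
Q = [48.0·142^1.852·0.0894^4.8704 / (10.67·542)]^0.540 = 0.01866 m³/s

Q ≈ 0.0187 m³/s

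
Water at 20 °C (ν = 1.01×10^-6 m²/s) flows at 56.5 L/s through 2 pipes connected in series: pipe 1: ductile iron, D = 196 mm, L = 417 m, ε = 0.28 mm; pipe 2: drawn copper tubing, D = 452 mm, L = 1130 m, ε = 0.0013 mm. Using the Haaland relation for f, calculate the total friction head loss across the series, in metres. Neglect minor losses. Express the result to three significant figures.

Pipe 1: V = 1.873 m/s, Re = 3.63×10^5, ε/D = 0.00143, f = 0.02206, h_1 = f(L/D)V²/2g = 8.387 m
Pipe 2: V = 0.3521 m/s, Re = 1.58×10^5, ε/D = 2.88×10^-6, f = 0.01626, h_2 = f(L/D)V²/2g = 0.2569 m
Series → Q common, losses add: H = Σh = 8.644 m

H ≈ 8.64 m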